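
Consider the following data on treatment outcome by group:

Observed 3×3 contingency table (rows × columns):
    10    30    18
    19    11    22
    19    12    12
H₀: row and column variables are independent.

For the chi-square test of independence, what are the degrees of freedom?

df = (r−1)(c−1) = (3−1)·(3−1) = 4

degrees of freedom = 4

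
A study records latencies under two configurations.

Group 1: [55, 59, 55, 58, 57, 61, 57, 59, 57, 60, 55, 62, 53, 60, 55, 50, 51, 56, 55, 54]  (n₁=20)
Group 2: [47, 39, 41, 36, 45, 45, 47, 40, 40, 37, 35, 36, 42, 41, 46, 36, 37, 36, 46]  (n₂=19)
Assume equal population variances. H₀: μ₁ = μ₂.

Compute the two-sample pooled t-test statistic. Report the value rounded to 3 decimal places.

x̄₁=56.450, s₁=3.187, n₁=20
x̄₂=40.632, s₂=4.258, n₂=19
s_p² = [19·3.187² + 18·4.258²]/37 = 14.0371
SE = √(s_p²·(1/20+1/19)) = 1.2003
t = (56.450−40.632)/1.2003 = 13.1791
df = 37

test statistic = 13.179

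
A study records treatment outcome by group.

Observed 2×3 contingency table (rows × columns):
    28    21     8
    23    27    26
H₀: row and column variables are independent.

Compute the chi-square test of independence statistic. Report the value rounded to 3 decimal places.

test statistic = 8.223

Row totals [57, 76], col totals [51, 48, 34], n=133
χ² = (28−21.86)²/21.86 + (21−20.57)²/20.57 + (8−14.57)²/14.57 + (23−29.14)²/29.14 + (27−27.43)²/27.43 + (26−19.43)²/19.43 = 8.2231
df = 2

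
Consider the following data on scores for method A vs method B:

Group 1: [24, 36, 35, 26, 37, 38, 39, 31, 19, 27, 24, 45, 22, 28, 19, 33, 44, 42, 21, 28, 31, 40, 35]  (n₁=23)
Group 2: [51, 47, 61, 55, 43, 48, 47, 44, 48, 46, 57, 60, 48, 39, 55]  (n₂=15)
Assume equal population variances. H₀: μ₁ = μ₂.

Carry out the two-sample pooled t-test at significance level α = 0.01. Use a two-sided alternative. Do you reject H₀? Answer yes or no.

reject H₀: yes

x̄₁=31.478, s₁=7.971, n₁=23
x̄₂=49.933, s₂=6.397, n₂=15
s_p² = [22·7.971² + 14·6.397²]/36 = 54.7409
SE = √(s_p²·(1/23+1/15)) = 2.4555
t = (31.478−49.933)/2.4555 = -7.5158
df = 36
p-value (two-sided) = 0.00000
At α=0.01: p < α → reject H₀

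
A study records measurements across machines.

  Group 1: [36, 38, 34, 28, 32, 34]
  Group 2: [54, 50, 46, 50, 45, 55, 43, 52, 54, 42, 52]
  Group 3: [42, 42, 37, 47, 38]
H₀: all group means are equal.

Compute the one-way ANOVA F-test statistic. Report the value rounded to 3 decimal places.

Group means [33.67, 49.36, 41.20], grand mean 43.227
SSB = Σnᵢ(x̄ᵢ−x̄)² = 983.185; SSW = ΣΣ(x−x̄ᵢ)² = 336.679
MSB = 983.185/2 = 491.5924; MSW = 336.679/19 = 17.7199
F = MSB/MSW = 27.7423
df = (2, 19)

test statistic = 27.742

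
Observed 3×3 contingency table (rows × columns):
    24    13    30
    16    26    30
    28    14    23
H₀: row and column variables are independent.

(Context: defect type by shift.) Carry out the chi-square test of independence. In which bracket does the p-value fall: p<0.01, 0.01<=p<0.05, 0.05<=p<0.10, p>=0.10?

Row totals [67, 72, 65], col totals [68, 53, 83], n=204
χ² = (24−22.33)²/22.33 + (13−17.41)²/17.41 + (30−27.26)²/27.26 + (16−24.00)²/24.00 + (26−18.71)²/18.71 + (30−29.29)²/29.29 + (28−21.67)²/21.67 + (14−16.89)²/16.89 + (23−26.45)²/26.45 = 9.8374
df = 4
p-value (upper-tail) = 0.04326
→ bracket: 0.01<=p<0.05

p-value bracket: 0.01<=p<0.05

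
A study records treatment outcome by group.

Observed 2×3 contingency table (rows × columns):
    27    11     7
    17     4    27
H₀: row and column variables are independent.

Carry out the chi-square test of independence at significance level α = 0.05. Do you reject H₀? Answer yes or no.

Row totals [45, 48], col totals [44, 15, 34], n=93
χ² = (27−21.29)²/21.29 + (11−7.26)²/7.26 + (7−16.45)²/16.45 + (17−22.71)²/22.71 + (4−7.74)²/7.74 + (27−17.55)²/17.55 = 17.2252
df = 2
p-value (upper-tail) = 0.00018
At α=0.05: p < α → reject H₀

reject H₀: yes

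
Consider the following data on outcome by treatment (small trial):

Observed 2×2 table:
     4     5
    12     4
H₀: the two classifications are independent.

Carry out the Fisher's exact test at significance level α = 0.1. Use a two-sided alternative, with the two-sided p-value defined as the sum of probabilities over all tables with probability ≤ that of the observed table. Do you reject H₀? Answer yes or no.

reject H₀: no

Margins: r₁=9, r₂=16, c₁=16, c₂=9, n=25
p_obs = C(9,4)·C(16,12)/C(25,16); sum pmf over tables with pmf ≤ p_obs
p-value (two-sided) = 0.19976
At α=0.1: p ≥ α → fail to reject H₀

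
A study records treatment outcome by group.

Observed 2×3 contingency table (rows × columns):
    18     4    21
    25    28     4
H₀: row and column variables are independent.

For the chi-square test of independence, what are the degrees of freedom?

df = (r−1)(c−1) = (2−1)·(3−1) = 2

degrees of freedom = 2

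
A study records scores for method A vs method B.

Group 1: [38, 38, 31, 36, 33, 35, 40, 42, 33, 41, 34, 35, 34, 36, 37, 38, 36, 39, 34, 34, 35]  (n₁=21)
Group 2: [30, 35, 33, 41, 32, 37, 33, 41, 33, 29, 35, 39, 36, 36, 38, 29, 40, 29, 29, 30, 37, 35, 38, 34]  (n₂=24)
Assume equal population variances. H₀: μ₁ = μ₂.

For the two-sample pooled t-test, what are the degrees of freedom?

df = n₁ + n₂ − 2 = 21 + 24 − 2 = 43

degrees of freedom = 43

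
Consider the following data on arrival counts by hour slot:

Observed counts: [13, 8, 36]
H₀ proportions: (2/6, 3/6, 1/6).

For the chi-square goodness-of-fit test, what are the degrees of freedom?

df = k − 1 = 3 − 1 = 2

degrees of freedom = 2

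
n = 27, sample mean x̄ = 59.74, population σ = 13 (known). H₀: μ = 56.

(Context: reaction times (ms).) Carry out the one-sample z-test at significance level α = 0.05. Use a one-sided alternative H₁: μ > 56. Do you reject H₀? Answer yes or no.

SE = σ/√n = 13/√27 = 2.5019
z = (x̄−μ₀)/SE = (59.74−56)/2.5019 = 1.4949
p-value (one-sided, H₁ greater) = 0.06747
At α=0.05: p ≥ α → fail to reject H₀

reject H₀: no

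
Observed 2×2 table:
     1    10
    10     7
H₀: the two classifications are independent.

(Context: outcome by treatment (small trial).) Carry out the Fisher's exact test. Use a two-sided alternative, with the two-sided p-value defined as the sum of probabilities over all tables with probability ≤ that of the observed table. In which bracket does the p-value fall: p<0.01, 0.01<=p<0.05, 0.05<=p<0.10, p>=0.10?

p-value bracket: 0.01<=p<0.05

Margins: r₁=11, r₂=17, c₁=11, c₂=17, n=28
p_obs = C(11,1)·C(17,10)/C(28,11); sum pmf over tables with pmf ≤ p_obs
p-value (two-sided) = 0.01612
→ bracket: 0.01<=p<0.05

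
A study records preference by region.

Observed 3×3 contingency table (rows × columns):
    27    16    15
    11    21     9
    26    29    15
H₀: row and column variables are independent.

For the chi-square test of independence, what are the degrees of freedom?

df = (r−1)(c−1) = (3−1)·(3−1) = 4

degrees of freedom = 4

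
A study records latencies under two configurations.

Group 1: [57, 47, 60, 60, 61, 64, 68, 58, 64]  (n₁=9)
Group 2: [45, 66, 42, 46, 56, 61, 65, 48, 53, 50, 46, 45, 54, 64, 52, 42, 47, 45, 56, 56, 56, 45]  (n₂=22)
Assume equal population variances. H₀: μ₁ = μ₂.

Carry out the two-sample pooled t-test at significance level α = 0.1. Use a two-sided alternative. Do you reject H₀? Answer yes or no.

reject H₀: yes

x̄₁=59.889, s₁=5.904, n₁=9
x̄₂=51.818, s₂=7.468, n₂=22
s_p² = [8·5.904² + 21·7.468²]/29 = 50.0056
SE = √(s_p²·(1/9+1/22)) = 2.7981
t = (59.889−51.818)/2.7981 = 2.8844
df = 29
p-value (two-sided) = 0.00732
At α=0.1: p < α → reject H₀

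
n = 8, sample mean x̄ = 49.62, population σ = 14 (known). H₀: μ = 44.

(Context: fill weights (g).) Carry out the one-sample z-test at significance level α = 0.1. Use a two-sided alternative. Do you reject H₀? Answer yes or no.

SE = σ/√n = 14/√8 = 4.9497
z = (x̄−μ₀)/SE = (49.62−44)/4.9497 = 1.1354
p-value (two-sided) = 0.25620
At α=0.1: p ≥ α → fail to reject H₀

reject H₀: no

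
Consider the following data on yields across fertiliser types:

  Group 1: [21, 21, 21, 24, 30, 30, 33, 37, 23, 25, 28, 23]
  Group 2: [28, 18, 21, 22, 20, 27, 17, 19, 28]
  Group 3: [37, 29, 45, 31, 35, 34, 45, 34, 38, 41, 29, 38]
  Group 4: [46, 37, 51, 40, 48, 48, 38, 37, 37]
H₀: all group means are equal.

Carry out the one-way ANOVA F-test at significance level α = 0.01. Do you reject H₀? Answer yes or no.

reject H₀: yes

Group means [26.33, 22.22, 36.33, 42.44], grand mean 31.762
SSB = Σnᵢ(x̄ᵢ−x̄)² = 2450.508; SSW = ΣΣ(x−x̄ᵢ)² = 1043.111
MSB = 2450.508/3 = 816.8360; MSW = 1043.111/38 = 27.4503
F = MSB/MSW = 29.7569
df = (3, 38)
p-value (upper-tail) = 0.00000
At α=0.01: p < α → reject H₀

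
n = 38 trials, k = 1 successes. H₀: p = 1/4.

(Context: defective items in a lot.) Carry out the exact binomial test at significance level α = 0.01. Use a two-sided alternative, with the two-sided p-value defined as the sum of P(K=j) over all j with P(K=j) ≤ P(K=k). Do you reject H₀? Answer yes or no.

reject H₀: yes

Exact binomial: n=38, k=1, p₀=1/4=0.2500
P(X=j) = C(n,j)·p₀^j·(1−p₀)^(n−j); p = Σ P(X=j) over j with P(X=j) ≤ P(X=1)
p-value (two-sided) = 0.00048
At α=0.01: p < α → reject H₀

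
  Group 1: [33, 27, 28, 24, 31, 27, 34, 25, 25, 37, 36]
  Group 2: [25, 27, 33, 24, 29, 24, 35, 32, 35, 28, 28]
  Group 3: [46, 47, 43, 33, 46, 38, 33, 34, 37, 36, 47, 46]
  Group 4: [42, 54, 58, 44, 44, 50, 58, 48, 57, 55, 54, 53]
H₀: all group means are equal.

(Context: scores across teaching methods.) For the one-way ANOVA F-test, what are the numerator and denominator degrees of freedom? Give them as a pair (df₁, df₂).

degrees of freedom = [3, 42]

k = 4 groups, N = 46 total
df = (k−1, N−k) = (4−1, 46−4) = (3, 42)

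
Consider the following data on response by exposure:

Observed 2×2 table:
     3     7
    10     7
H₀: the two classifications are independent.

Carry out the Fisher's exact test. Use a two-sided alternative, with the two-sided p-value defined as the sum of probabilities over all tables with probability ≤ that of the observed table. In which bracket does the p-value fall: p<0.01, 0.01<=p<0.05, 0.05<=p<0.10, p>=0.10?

p-value bracket: p>=0.10

Margins: r₁=10, r₂=17, c₁=13, c₂=14, n=27
p_obs = C(10,3)·C(17,10)/C(27,13); sum pmf over tables with pmf ≤ p_obs
p-value (two-sided) = 0.23646
→ bracket: p>=0.10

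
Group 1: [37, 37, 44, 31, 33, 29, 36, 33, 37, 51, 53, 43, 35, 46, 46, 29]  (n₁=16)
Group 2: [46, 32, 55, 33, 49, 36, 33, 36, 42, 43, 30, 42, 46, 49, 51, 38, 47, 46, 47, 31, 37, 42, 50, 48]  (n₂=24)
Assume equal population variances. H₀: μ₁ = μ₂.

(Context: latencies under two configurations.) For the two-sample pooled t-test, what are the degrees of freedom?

degrees of freedom = 38

df = n₁ + n₂ − 2 = 16 + 24 − 2 = 38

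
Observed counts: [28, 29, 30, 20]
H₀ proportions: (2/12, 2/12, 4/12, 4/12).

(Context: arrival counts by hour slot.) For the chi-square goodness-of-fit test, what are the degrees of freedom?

df = k − 1 = 4 − 1 = 3

degrees of freedom = 3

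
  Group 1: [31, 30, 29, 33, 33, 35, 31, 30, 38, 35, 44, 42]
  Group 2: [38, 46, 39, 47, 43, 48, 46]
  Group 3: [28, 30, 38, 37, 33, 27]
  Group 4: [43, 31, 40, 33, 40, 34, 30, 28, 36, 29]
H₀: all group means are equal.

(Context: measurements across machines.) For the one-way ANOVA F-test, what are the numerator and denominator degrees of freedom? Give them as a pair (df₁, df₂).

k = 4 groups, N = 35 total
df = (k−1, N−k) = (4−1, 35−4) = (3, 31)

degrees of freedom = [3, 31]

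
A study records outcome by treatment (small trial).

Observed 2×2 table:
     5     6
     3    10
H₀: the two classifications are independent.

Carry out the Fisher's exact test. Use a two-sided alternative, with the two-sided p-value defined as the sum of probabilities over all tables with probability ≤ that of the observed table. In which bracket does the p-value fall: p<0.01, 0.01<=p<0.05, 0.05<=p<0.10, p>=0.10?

p-value bracket: p>=0.10

Margins: r₁=11, r₂=13, c₁=8, c₂=16, n=24
p_obs = C(11,5)·C(13,3)/C(24,8); sum pmf over tables with pmf ≤ p_obs
p-value (two-sided) = 0.39045
→ bracket: p>=0.10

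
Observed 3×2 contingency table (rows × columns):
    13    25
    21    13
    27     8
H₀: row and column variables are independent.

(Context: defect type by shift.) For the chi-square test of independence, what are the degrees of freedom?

df = (r−1)(c−1) = (3−1)·(2−1) = 2

degrees of freedom = 2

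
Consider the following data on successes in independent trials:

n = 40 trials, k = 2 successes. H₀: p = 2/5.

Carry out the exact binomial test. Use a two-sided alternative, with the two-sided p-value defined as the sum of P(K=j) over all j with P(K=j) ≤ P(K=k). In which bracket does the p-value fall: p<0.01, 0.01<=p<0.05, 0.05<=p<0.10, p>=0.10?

Exact binomial: n=40, k=2, p₀=2/5=0.4000
P(X=j) = C(n,j)·p₀^j·(1−p₀)^(n−j); p = Σ P(X=j) over j with P(X=j) ≤ P(X=2)
p-value (two-sided) = 0.00000
→ bracket: p<0.01

p-value bracket: p<0.01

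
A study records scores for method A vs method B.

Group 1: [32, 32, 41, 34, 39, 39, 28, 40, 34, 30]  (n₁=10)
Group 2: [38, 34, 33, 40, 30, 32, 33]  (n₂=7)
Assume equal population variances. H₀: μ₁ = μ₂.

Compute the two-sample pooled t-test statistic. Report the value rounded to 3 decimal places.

x̄₁=34.900, s₁=4.557, n₁=10
x̄₂=34.286, s₂=3.498, n₂=7
s_p² = [9·4.557² + 6·3.498²]/15 = 17.3552
SE = √(s_p²·(1/10+1/7)) = 2.0530
t = (34.900−34.286)/2.0530 = 0.2992
df = 15

test statistic = 0.299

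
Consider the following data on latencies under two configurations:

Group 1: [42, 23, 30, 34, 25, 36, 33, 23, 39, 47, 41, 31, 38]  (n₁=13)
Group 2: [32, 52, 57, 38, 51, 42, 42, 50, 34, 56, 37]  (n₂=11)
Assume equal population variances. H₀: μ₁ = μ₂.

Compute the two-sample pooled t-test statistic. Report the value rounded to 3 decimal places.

test statistic = -3.176

x̄₁=34.000, s₁=7.506, n₁=13
x̄₂=44.636, s₂=8.914, n₂=11
s_p² = [12·7.506² + 10·8.914²]/22 = 66.8430
SE = √(s_p²·(1/13+1/11)) = 3.3494
t = (34.000−44.636)/3.3494 = -3.1756
df = 22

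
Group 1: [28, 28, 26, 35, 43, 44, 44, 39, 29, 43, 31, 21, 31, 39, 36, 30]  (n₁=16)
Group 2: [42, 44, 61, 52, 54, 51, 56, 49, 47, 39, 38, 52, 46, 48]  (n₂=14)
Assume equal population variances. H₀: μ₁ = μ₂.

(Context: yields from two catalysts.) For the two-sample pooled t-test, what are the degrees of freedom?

degrees of freedom = 28

df = n₁ + n₂ − 2 = 16 + 14 − 2 = 28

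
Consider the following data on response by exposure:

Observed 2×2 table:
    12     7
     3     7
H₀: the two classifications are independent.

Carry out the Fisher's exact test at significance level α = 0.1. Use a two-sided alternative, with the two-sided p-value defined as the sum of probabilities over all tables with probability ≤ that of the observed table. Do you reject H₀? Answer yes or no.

Margins: r₁=19, r₂=10, c₁=15, c₂=14, n=29
p_obs = C(19,12)·C(10,3)/C(29,15); sum pmf over tables with pmf ≤ p_obs
p-value (two-sided) = 0.12814
At α=0.1: p ≥ α → fail to reject H₀

reject H₀: no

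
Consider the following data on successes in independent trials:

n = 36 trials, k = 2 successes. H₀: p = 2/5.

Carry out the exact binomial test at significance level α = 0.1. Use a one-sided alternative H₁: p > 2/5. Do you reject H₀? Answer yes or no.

reject H₀: no

Exact binomial: n=36, k=2, p₀=2/5=0.4000
P(X≥2) from Σ C(n,i)·p₀^i·(1−p₀)^(n−i)
p-value (one-sided, H₁ greater) = 1.00000
At α=0.1: p ≥ α → fail to reject H₀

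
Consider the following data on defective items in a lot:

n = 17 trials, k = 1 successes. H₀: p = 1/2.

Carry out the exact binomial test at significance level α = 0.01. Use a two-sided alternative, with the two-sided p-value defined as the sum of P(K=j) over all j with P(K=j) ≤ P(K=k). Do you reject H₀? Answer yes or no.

reject H₀: yes

Exact binomial: n=17, k=1, p₀=1/2=0.5000
P(X=j) = C(n,j)·p₀^j·(1−p₀)^(n−j); p = Σ P(X=j) over j with P(X=j) ≤ P(X=1)
p-value (two-sided) = 0.00027
At α=0.01: p < α → reject H₀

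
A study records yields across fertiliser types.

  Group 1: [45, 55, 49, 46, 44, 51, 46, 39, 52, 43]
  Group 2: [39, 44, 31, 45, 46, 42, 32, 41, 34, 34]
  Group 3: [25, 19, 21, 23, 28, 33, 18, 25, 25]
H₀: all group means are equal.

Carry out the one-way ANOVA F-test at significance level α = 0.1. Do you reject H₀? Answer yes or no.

Group means [47.00, 38.80, 24.11], grand mean 37.069
SSB = Σnᵢ(x̄ᵢ−x̄)² = 2527.373; SSW = ΣΣ(x−x̄ᵢ)² = 660.489
MSB = 2527.373/2 = 1263.6866; MSW = 660.489/26 = 25.4034
F = MSB/MSW = 49.7447
df = (2, 26)
p-value (upper-tail) = 0.00000
At α=0.1: p < α → reject H₀

reject H₀: yes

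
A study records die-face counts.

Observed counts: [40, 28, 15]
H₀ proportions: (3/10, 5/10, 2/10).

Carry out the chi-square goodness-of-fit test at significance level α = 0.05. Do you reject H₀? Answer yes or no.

n = 83; E_i = n·p_i = [24.90, 41.50, 16.60]
χ² = (40−24.90)²/24.90 + (28−41.50)²/41.50 + (15−16.60)²/16.60 = 13.7028
df = 2
p-value (upper-tail) = 0.00106
At α=0.05: p < α → reject H₀

reject H₀: yes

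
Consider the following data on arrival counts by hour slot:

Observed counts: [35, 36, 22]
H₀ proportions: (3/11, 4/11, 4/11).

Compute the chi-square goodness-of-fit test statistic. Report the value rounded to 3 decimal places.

test statistic = 7.932

n = 93; E_i = n·p_i = [25.36, 33.82, 33.82]
χ² = (35−25.36)²/25.36 + (36−33.82)²/33.82 + (22−33.82)²/33.82 = 7.9319
df = 2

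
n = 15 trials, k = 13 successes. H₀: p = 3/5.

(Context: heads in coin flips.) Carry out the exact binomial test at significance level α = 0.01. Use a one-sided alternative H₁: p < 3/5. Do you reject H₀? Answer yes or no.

reject H₀: no

Exact binomial: n=15, k=13, p₀=3/5=0.6000
P(X≤13) from Σ C(n,i)·p₀^i·(1−p₀)^(n−i)
p-value (one-sided, H₁ less) = 0.99483
At α=0.01: p ≥ α → fail to reject H₀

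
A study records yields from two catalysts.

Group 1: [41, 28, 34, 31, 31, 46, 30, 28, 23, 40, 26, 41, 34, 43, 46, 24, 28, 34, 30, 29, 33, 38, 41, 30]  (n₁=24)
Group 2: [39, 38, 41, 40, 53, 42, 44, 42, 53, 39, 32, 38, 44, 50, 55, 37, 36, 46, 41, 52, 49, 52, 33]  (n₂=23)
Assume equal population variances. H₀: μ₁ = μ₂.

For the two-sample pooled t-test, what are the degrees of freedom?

degrees of freedom = 45

df = n₁ + n₂ − 2 = 24 + 23 − 2 = 45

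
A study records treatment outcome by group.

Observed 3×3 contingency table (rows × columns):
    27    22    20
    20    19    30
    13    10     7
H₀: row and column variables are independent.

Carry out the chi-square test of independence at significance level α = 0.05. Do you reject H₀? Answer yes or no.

reject H₀: no

Row totals [69, 69, 30], col totals [60, 51, 57], n=168
χ² = (27−24.64)²/24.64 + (22−20.95)²/20.95 + (20−23.41)²/23.41 + (20−24.64)²/24.64 + (19−20.95)²/20.95 + (30−23.41)²/23.41 + (13−10.71)²/10.71 + (10−9.11)²/9.11 + (7−10.18)²/10.18 = 5.2534
df = 4
p-value (upper-tail) = 0.26227
At α=0.05: p ≥ α → fail to reject H₀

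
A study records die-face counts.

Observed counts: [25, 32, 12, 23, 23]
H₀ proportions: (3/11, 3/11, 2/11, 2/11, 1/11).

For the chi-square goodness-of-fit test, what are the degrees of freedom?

degrees of freedom = 4

df = k − 1 = 5 − 1 = 4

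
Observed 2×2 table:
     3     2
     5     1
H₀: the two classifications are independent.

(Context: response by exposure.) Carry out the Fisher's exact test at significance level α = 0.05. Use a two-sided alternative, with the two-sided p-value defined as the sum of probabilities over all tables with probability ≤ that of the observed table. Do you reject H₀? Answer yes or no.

Margins: r₁=5, r₂=6, c₁=8, c₂=3, n=11
p_obs = C(5,3)·C(6,5)/C(11,8); sum pmf over tables with pmf ≤ p_obs
p-value (two-sided) = 0.54545
At α=0.05: p ≥ α → fail to reject H₀

reject H₀: no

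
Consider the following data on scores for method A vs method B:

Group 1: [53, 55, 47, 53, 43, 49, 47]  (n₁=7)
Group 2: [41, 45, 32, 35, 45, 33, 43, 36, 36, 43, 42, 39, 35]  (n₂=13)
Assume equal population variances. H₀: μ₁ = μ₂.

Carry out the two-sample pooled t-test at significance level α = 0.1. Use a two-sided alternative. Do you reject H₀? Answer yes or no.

x̄₁=49.571, s₁=4.276, n₁=7
x̄₂=38.846, s₂=4.580, n₂=13
s_p² = [6·4.276² + 12·4.580²]/18 = 20.0781
SE = √(s_p²·(1/7+1/13)) = 2.1007
t = (49.571−38.846)/2.1007 = 5.1057
df = 18
p-value (two-sided) = 0.00007
At α=0.1: p < α → reject H₀

reject H₀: yes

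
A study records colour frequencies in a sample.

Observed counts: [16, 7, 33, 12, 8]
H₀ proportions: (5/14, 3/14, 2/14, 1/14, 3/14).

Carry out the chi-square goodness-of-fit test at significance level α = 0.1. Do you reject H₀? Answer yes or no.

n = 76; E_i = n·p_i = [27.14, 16.29, 10.86, 5.43, 16.29]
χ² = (16−27.14)²/27.14 + (7−16.29)²/16.29 + (33−10.86)²/10.86 + (12−5.43)²/5.43 + (8−16.29)²/16.29 = 67.1991
df = 4
p-value (upper-tail) = 0.00000
At α=0.1: p < α → reject H₀

reject H₀: yes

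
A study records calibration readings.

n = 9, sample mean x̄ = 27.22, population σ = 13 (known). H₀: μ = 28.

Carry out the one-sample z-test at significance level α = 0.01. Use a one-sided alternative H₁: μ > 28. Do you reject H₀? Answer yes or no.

SE = σ/√n = 13/√9 = 4.3333
z = (x̄−μ₀)/SE = (27.22−28)/4.3333 = -0.1800
p-value (one-sided, H₁ greater) = 0.57142
At α=0.01: p ≥ α → fail to reject H₀

reject H₀: no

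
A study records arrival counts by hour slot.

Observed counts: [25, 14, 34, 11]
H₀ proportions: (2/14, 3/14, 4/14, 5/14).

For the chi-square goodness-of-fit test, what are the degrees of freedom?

degrees of freedom = 3

df = k − 1 = 4 − 1 = 3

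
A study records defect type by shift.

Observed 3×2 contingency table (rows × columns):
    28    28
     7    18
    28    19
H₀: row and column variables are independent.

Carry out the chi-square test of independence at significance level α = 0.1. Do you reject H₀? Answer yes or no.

reject H₀: yes

Row totals [56, 25, 47], col totals [63, 65], n=128
χ² = (28−27.56)²/27.56 + (28−28.44)²/28.44 + (7−12.30)²/12.30 + (18−12.70)²/12.70 + (28−23.13)²/23.13 + (19−23.87)²/23.87 = 6.5337
df = 2
p-value (upper-tail) = 0.03813
At α=0.1: p < α → reject H₀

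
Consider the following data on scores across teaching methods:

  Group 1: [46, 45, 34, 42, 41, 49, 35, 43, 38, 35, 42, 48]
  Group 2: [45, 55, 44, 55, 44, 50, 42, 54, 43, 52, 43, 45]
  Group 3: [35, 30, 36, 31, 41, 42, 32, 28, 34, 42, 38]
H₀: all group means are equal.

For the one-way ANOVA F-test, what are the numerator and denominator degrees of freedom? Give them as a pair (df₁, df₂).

degrees of freedom = [2, 32]

k = 3 groups, N = 35 total
df = (k−1, N−k) = (3−1, 35−3) = (2, 32)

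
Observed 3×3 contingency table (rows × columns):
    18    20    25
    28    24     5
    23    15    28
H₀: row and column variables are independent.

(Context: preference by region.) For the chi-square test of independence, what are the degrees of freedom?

degrees of freedom = 4

df = (r−1)(c−1) = (3−1)·(3−1) = 4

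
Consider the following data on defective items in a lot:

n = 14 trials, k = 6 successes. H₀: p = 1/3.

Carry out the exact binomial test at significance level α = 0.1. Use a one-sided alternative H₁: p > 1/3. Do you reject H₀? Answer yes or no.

reject H₀: no

Exact binomial: n=14, k=6, p₀=1/3=0.3333
P(X≥6) from Σ C(n,i)·p₀^i·(1−p₀)^(n−i)
p-value (one-sided, H₁ greater) = 0.31019
At α=0.1: p ≥ α → fail to reject H₀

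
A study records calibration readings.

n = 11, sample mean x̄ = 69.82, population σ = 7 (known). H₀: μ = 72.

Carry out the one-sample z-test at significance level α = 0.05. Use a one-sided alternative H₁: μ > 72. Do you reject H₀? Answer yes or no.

reject H₀: no

SE = σ/√n = 7/√11 = 2.1106
z = (x̄−μ₀)/SE = (69.82−72)/2.1106 = -1.0329
p-value (one-sided, H₁ greater) = 0.84917
At α=0.05: p ≥ α → fail to reject H₀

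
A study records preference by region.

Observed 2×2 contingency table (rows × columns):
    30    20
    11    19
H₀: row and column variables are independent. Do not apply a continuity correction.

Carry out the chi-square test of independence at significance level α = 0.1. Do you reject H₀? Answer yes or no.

reject H₀: yes

Row totals [50, 30], col totals [41, 39], n=80
χ² = (30−25.62)²/25.62 + (20−24.38)²/24.38 + (11−15.38)²/15.38 + (19−14.62)²/14.62 = 4.0859
df = 1
p-value (upper-tail) = 0.04324
At α=0.1: p < α → reject H₀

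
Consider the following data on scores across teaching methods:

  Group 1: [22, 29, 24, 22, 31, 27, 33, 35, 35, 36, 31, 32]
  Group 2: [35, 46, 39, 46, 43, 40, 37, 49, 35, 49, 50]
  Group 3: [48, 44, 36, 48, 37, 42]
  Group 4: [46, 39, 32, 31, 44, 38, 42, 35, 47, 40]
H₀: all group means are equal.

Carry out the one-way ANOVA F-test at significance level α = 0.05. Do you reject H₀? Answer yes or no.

reject H₀: yes

Group means [29.75, 42.64, 42.50, 39.40], grand mean 37.821
SSB = Σnᵢ(x̄ᵢ−x̄)² = 1193.048; SSW = ΣΣ(x−x̄ᵢ)² = 1012.695
MSB = 1193.048/3 = 397.6827; MSW = 1012.695/35 = 28.9342
F = MSB/MSW = 13.7444
df = (3, 35)
p-value (upper-tail) = 0.00000
At α=0.05: p < α → reject H₀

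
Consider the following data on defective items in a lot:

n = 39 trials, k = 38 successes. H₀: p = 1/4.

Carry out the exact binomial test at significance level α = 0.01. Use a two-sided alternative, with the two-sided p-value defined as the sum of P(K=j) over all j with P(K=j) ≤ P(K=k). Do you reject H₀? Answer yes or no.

Exact binomial: n=39, k=38, p₀=1/4=0.2500
P(X=j) = C(n,j)·p₀^j·(1−p₀)^(n−j); p = Σ P(X=j) over j with P(X=j) ≤ P(X=38)
p-value (two-sided) = 0.00000
At α=0.01: p < α → reject H₀

reject H₀: yes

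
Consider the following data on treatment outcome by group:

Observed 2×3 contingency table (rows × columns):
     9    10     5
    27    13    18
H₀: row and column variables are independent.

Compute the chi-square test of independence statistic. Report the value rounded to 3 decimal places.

Row totals [24, 58], col totals [36, 23, 23], n=82
χ² = (9−10.54)²/10.54 + (10−6.73)²/6.73 + (5−6.73)²/6.73 + (27−25.46)²/25.46 + (13−16.27)²/16.27 + (18−16.27)²/16.27 = 3.1900
df = 2

test statistic = 3.190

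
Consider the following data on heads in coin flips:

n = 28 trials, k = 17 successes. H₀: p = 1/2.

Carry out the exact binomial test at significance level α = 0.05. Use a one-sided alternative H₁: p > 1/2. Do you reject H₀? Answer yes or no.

Exact binomial: n=28, k=17, p₀=1/2=0.5000
P(X≥17) from Σ C(n,i)·p₀^i·(1−p₀)^(n−i)
p-value (one-sided, H₁ greater) = 0.17246
At α=0.05: p ≥ α → fail to reject H₀

reject H₀: no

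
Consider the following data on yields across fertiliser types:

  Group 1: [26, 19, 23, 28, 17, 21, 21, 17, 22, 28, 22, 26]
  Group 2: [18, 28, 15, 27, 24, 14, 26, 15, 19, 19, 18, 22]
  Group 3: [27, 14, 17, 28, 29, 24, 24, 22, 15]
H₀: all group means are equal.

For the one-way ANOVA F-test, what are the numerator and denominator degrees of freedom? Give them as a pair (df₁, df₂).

degrees of freedom = [2, 30]

k = 3 groups, N = 33 total
df = (k−1, N−k) = (3−1, 33−3) = (2, 30)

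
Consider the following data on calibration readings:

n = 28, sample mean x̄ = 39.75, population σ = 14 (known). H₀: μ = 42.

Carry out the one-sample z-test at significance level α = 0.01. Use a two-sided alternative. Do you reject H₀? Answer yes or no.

reject H₀: no

SE = σ/√n = 14/√28 = 2.6458
z = (x̄−μ₀)/SE = (39.75−42)/2.6458 = -0.8504
p-value (two-sided) = 0.39509
At α=0.01: p ≥ α → fail to reject H₀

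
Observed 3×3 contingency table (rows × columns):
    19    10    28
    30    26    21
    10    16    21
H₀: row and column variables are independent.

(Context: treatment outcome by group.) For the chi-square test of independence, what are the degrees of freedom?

df = (r−1)(c−1) = (3−1)·(3−1) = 4

degrees of freedom = 4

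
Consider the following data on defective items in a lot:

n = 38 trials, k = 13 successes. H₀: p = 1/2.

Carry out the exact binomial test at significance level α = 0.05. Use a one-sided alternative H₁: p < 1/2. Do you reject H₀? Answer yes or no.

reject H₀: yes

Exact binomial: n=38, k=13, p₀=1/2=0.5000
P(X≤13) from Σ C(n,i)·p₀^i·(1−p₀)^(n−i)
p-value (one-sided, H₁ less) = 0.03648
At α=0.05: p < α → reject H₀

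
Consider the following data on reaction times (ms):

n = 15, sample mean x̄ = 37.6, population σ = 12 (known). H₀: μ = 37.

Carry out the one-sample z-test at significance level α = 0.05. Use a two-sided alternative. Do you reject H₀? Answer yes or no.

SE = σ/√n = 12/√15 = 3.0984
z = (x̄−μ₀)/SE = (37.6−37)/3.0984 = 0.1936
p-value (two-sided) = 0.84645
At α=0.05: p ≥ α → fail to reject H₀

reject H₀: no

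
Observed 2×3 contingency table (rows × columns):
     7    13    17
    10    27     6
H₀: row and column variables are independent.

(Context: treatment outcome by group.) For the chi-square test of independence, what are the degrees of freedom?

degrees of freedom = 2

df = (r−1)(c−1) = (2−1)·(3−1) = 2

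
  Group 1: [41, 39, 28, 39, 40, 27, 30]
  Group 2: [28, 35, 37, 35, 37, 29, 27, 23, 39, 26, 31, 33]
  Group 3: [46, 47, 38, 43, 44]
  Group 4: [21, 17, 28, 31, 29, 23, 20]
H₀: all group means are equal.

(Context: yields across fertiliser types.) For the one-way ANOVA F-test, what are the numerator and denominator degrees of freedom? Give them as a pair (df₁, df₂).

degrees of freedom = [3, 27]

k = 4 groups, N = 31 total
df = (k−1, N−k) = (4−1, 31−4) = (3, 27)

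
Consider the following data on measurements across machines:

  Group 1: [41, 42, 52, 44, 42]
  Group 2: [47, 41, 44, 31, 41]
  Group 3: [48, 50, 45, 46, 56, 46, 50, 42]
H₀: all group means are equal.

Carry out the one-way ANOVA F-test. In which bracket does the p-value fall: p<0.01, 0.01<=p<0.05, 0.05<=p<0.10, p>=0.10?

Group means [44.20, 40.80, 47.88], grand mean 44.889
SSB = Σnᵢ(x̄ᵢ−x̄)² = 157.303; SSW = ΣΣ(x−x̄ᵢ)² = 350.475
MSB = 157.303/2 = 78.6514; MSW = 350.475/15 = 23.3650
F = MSB/MSW = 3.3662
df = (2, 15)
p-value (upper-tail) = 0.06200
→ bracket: 0.05<=p<0.10

p-value bracket: 0.05<=p<0.10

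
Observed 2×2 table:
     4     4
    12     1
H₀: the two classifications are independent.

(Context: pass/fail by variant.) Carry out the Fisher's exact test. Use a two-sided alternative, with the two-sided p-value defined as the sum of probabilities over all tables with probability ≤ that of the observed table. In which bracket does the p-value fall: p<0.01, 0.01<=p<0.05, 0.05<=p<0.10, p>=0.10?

Margins: r₁=8, r₂=13, c₁=16, c₂=5, n=21
p_obs = C(8,4)·C(13,12)/C(21,16); sum pmf over tables with pmf ≤ p_obs
p-value (two-sided) = 0.04747
→ bracket: 0.01<=p<0.05

p-value bracket: 0.01<=p<0.05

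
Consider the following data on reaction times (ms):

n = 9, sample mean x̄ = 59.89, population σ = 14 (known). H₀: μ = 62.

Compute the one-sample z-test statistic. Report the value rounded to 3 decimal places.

test statistic = -0.452

SE = σ/√n = 14/√9 = 4.6667
z = (x̄−μ₀)/SE = (59.89−62)/4.6667 = -0.4521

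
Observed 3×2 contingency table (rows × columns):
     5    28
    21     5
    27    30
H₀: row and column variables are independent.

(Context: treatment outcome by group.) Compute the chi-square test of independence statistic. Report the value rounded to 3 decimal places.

Row totals [33, 26, 57], col totals [53, 63], n=116
χ² = (5−15.08)²/15.08 + (28−17.92)²/17.92 + (21−11.88)²/11.88 + (5−14.12)²/14.12 + (27−26.04)²/26.04 + (30−30.96)²/30.96 = 25.3608
df = 2

test statistic = 25.361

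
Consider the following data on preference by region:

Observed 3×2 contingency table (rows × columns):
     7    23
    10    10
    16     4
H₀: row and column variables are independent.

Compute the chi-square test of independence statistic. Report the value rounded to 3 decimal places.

test statistic = 15.556

Row totals [30, 20, 20], col totals [33, 37], n=70
χ² = (7−14.14)²/14.14 + (23−15.86)²/15.86 + (10−9.43)²/9.43 + (10−10.57)²/10.57 + (16−9.43)²/9.43 + (4−10.57)²/10.57 = 15.5556
df = 2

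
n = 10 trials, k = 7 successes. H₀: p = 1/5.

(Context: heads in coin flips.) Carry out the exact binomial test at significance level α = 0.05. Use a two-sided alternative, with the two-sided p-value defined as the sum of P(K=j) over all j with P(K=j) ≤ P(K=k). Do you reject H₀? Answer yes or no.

Exact binomial: n=10, k=7, p₀=1/5=0.2000
P(X=j) = C(n,j)·p₀^j·(1−p₀)^(n−j); p = Σ P(X=j) over j with P(X=j) ≤ P(X=7)
p-value (two-sided) = 0.00086
At α=0.05: p < α → reject H₀

reject H₀: yes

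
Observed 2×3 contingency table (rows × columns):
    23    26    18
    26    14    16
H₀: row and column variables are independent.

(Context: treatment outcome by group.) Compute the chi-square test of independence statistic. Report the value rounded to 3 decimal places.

Row totals [67, 56], col totals [49, 40, 34], n=123
χ² = (23−26.69)²/26.69 + (26−21.79)²/21.79 + (18−18.52)²/18.52 + (26−22.31)²/22.31 + (14−18.21)²/18.21 + (16−15.48)²/15.48 = 2.9411
df = 2

test statistic = 2.941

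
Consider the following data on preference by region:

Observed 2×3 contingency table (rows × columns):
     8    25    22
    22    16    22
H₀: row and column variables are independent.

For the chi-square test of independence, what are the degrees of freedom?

df = (r−1)(c−1) = (2−1)·(3−1) = 2

degrees of freedom = 2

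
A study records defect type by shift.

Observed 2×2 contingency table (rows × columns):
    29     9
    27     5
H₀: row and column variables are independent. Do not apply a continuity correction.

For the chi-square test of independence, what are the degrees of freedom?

degrees of freedom = 1

df = (r−1)(c−1) = (2−1)·(2−1) = 1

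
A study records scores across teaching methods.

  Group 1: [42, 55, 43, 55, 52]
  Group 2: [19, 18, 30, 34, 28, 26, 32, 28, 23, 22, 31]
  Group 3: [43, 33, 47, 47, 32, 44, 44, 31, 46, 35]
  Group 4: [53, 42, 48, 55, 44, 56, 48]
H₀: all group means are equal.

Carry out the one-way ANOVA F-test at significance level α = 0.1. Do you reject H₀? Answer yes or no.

Group means [49.40, 26.45, 40.20, 49.43], grand mean 38.970
SSB = Σnᵢ(x̄ᵢ−x̄)² = 3047.728; SSW = ΣΣ(x−x̄ᵢ)² = 1019.242
MSB = 3047.728/3 = 1015.9094; MSW = 1019.242/29 = 35.1463
F = MSB/MSW = 28.9052
df = (3, 29)
p-value (upper-tail) = 0.00000
At α=0.1: p < α → reject H₀

reject H₀: yes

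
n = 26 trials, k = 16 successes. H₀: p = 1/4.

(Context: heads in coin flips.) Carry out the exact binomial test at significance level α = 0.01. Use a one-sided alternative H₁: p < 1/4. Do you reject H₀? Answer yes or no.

Exact binomial: n=26, k=16, p₀=1/4=0.2500
P(X≤16) from Σ C(n,i)·p₀^i·(1−p₀)^(n−i)
p-value (one-sided, H₁ less) = 0.99998
At α=0.01: p ≥ α → fail to reject H₀

reject H₀: no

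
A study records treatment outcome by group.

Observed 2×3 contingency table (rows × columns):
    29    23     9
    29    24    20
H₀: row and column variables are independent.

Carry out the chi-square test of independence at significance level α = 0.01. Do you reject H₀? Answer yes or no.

Row totals [61, 73], col totals [58, 47, 29], n=134
χ² = (29−26.40)²/26.40 + (23−21.40)²/21.40 + (9−13.20)²/13.20 + (29−31.60)²/31.60 + (24−25.60)²/25.60 + (20−15.80)²/15.80 = 3.1443
df = 2
p-value (upper-tail) = 0.20760
At α=0.01: p ≥ α → fail to reject H₀

reject H₀: no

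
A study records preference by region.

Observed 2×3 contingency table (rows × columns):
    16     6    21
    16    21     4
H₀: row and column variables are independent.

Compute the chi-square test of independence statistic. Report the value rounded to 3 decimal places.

test statistic = 19.857

Row totals [43, 41], col totals [32, 27, 25], n=84
χ² = (16−16.38)²/16.38 + (6−13.82)²/13.82 + (21−12.80)²/12.80 + (16−15.62)²/15.62 + (21−13.18)²/13.18 + (4−12.20)²/12.20 = 19.8570
df = 2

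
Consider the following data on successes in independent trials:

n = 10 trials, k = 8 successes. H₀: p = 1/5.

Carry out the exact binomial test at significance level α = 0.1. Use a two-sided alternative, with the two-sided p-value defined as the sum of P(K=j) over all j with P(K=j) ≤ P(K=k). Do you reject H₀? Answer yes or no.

Exact binomial: n=10, k=8, p₀=1/5=0.2000
P(X=j) = C(n,j)·p₀^j·(1−p₀)^(n−j); p = Σ P(X=j) over j with P(X=j) ≤ P(X=8)
p-value (two-sided) = 0.00008
At α=0.1: p < α → reject H₀

reject H₀: yes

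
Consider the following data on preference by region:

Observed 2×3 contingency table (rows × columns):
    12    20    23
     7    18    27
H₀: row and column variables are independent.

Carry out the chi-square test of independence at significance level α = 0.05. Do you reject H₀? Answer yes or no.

reject H₀: no

Row totals [55, 52], col totals [19, 38, 50], n=107
χ² = (12−9.77)²/9.77 + (20−19.53)²/19.53 + (23−25.70)²/25.70 + (7−9.23)²/9.23 + (18−18.47)²/18.47 + (27−24.30)²/24.30 = 1.6582
df = 2
p-value (upper-tail) = 0.43643
At α=0.05: p ≥ α → fail to reject H₀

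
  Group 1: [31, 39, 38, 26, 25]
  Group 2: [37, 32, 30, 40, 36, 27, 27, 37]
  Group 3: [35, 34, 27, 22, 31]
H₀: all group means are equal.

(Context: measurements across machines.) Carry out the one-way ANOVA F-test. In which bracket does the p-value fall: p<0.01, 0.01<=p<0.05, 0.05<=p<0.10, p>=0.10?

p-value bracket: p>=0.10

Group means [31.80, 33.25, 29.80], grand mean 31.889
SSB = Σnᵢ(x̄ᵢ−x̄)² = 36.678; SSW = ΣΣ(x−x̄ᵢ)² = 457.100
MSB = 36.678/2 = 18.3389; MSW = 457.100/15 = 30.4733
F = MSB/MSW = 0.6018
df = (2, 15)
p-value (upper-tail) = 0.56053
→ bracket: p>=0.10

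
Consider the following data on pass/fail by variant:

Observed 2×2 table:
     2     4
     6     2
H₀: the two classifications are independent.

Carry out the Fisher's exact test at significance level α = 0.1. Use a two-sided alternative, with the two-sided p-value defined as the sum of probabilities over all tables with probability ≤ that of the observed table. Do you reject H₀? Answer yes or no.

reject H₀: no

Margins: r₁=6, r₂=8, c₁=8, c₂=6, n=14
p_obs = C(6,2)·C(8,6)/C(14,8); sum pmf over tables with pmf ≤ p_obs
p-value (two-sided) = 0.27739
At α=0.1: p ≥ α → fail to reject H₀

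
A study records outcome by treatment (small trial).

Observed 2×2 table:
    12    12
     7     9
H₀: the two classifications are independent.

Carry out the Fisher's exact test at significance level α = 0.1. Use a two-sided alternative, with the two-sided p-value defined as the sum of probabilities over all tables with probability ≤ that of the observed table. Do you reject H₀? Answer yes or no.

Margins: r₁=24, r₂=16, c₁=19, c₂=21, n=40
p_obs = C(24,12)·C(16,7)/C(40,19); sum pmf over tables with pmf ≤ p_obs
p-value (two-sided) = 0.75530
At α=0.1: p ≥ α → fail to reject H₀

reject H₀: no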